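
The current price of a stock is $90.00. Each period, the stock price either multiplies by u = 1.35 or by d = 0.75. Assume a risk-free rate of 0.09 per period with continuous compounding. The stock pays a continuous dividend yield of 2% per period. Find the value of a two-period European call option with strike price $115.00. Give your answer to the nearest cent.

Per-period risk-free factor R = e^0.09 = 1.0942; dividend-adjusted growth = e^(0.09−0.02) = 1.0725.
Risk-neutral probability p = (1.0725 − 0.75)/(1.35 − 0.75) = 0.3225/0.6000 = 0.5375
Terminal stock prices: S_uu = 164, S_ud = 91.13, S_dd = 50.62
Terminal payoffs (S − K): max(49.03, 0) = 49.03, max(-23.87, 0) = 0, max(-64.38, 0) = 0
Node u (S = 121.5): V_u = e^(−0.09)·[0.5375·49.0250 + 0.4625·0.0000] = 24.0836
Node d (S = 67.5): V_d = e^(−0.09)·[0.5375·0.0000 + 0.4625·0.0000] = 0.0000
Node 0 (S = 90): V_0 = e^(−0.09)·[0.5375·24.0836 + 0.4625·0.0000] = 11.8311

$11.83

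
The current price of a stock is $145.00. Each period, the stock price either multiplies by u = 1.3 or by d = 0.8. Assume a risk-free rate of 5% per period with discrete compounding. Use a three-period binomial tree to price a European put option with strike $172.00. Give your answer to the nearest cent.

$27.19

Risk-neutral probability p = (1 + 0.05 − 0.8)/(1.3 − 0.8) = 0.2500/0.5000 = 0.5000
Terminal stock prices: S_uuu = 318.6, S_uud = 196, S_udd = 120.6, S_ddd = 74.24
Terminal payoffs (K − S): max(-146.6, 0) = 0, max(-24.04, 0) = 0, max(51.36, 0) = 51.36, max(97.76, 0) = 97.76
Node uu (S = 245.1): V_uu = 1/1.05·[0.5000·0.0000 + 0.5000·0.0000] = 0.0000
Node ud (S = 150.8): V_ud = 1/1.05·[0.5000·0.0000 + 0.5000·51.3600] = 24.4571
Node dd (S = 92.8): V_dd = 1/1.05·[0.5000·51.3600 + 0.5000·97.7600] = 71.0095
Node u (S = 188.5): V_u = 1/1.05·[0.5000·0.0000 + 0.5000·24.4571] = 11.6463
Node d (S = 116): V_d = 1/1.05·[0.5000·24.4571 + 0.5000·71.0095] = 45.4603
Node 0 (S = 145): V_0 = 1/1.05·[0.5000·11.6463 + 0.5000·45.4603] = 27.1936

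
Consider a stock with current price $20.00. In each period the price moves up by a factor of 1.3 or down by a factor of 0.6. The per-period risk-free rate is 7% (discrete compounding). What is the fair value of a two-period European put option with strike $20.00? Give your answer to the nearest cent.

Risk-neutral probability p = (1 + 0.07 − 0.6)/(1.3 − 0.6) = 0.4700/0.7000 = 0.6714
Terminal stock prices: S_uu = 33.8, S_ud = 15.6, S_dd = 7.2
Terminal payoffs (K − S): max(-13.8, 0) = 0, max(4.4, 0) = 4.4, max(12.8, 0) = 12.8
Node u (S = 26): V_u = 1/1.07·[0.6714·0.0000 + 0.3286·4.4000] = 1.3511
Node d (S = 12): V_d = 1/1.07·[0.6714·4.4000 + 0.3286·12.8000] = 6.6916
Node 0 (S = 20): V_0 = 1/1.07·[0.6714·1.3511 + 0.3286·6.6916] = 2.9027

$2.90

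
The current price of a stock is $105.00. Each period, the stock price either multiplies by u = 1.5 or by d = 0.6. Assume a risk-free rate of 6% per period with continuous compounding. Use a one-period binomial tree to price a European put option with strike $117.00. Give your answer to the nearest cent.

Risk-neutral probability p = (e^0.06 − 0.6)/(1.5 − 0.6) = 0.4618/0.9000 = 0.5132
Terminal stock prices: S_u = 157.5, S_d = 63
Terminal payoffs (K − S): max(-40.5, 0) = 0, max(54, 0) = 54
Node 0 (S = 105): V_0 = e^(−0.06)·[0.5132·0.0000 + 0.4868·54.0000] = 24.7588

$24.76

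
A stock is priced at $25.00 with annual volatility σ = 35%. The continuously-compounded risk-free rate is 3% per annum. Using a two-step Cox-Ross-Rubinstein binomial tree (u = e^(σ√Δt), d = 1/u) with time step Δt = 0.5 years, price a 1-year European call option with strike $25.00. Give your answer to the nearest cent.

CRR parameters: u = e^(σ√Δt) = e^(0.35·√0.5) = 1.2808, d = 1/u = 0.7808
Per-period rate: rΔt = 0.03·0.5 = 0.015, so R = e^0.015 = 1.0151
Risk-neutral probability p = (e^0.015 − 0.7808)/(1.2808 − 0.7808) = 0.2344/0.5000 = 0.4687
Terminal stock prices: S_uu = 41.01, S_ud = 25, S_dd = 15.24
Terminal payoffs (S − K): max(16.01, 0) = 16.01, max(0, 0) = 0, max(-9.76, 0) = 0
Node u (S = 32.02): V_u = e^(−0.015)·[0.4687·16.0114 + 0.5313·0.0000] = 7.3923
Node d (S = 19.52): V_d = e^(−0.015)·[0.4687·0.0000 + 0.5313·0.0000] = 0.0000
Node 0 (S = 25): V_0 = e^(−0.015)·[0.4687·7.3923 + 0.5313·0.0000] = 3.4129

$3.41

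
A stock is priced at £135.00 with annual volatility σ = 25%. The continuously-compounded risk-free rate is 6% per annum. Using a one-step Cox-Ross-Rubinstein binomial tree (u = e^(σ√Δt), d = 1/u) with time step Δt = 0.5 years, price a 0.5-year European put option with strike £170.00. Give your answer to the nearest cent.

CRR parameters: u = e^(σ√Δt) = e^(0.25·√0.5) = 1.1934, d = 1/u = 0.8380
Per-period rate: rΔt = 0.06·0.5 = 0.03, so R = e^0.03 = 1.0305
Risk-neutral probability p = (e^0.03 − 0.8380)/(1.1934 − 0.8380) = 0.1925/0.3554 = 0.5416
Terminal stock prices: S_u = 161.1, S_d = 113.1
Terminal payoffs (K − S): max(8.896, 0) = 8.896, max(56.87, 0) = 56.87
Node 0 (S = 135): V_0 = e^(−0.03)·[0.5416·8.8958 + 0.4584·56.8745] = 29.9757

£29.98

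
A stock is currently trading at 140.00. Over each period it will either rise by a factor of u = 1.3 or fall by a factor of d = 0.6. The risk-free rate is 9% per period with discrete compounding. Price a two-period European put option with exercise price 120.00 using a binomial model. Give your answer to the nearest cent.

9.09

Risk-neutral probability p = (1 + 0.09 − 0.6)/(1.3 − 0.6) = 0.4900/0.7000 = 0.7000
Terminal stock prices: S_uu = 236.6, S_ud = 109.2, S_dd = 50.4
Terminal payoffs (K − S): max(-116.6, 0) = 0, max(10.8, 0) = 10.8, max(69.6, 0) = 69.6
Node u (S = 182): V_u = 1/1.09·[0.7000·0.0000 + 0.3000·10.8000] = 2.9725
Node d (S = 84): V_d = 1/1.09·[0.7000·10.8000 + 0.3000·69.6000] = 26.0917
Node 0 (S = 140): V_0 = 1/1.09·[0.7000·2.9725 + 0.3000·26.0917] = 9.0901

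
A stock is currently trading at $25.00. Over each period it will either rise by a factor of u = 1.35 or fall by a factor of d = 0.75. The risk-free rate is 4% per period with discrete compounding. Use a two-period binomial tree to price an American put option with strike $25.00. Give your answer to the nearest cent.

$3.10

Risk-neutral probability p = (1 + 0.04 − 0.75)/(1.35 − 0.75) = 0.2900/0.6000 = 0.4833
Terminal stock prices: S_uu = 45.56, S_ud = 25.31, S_dd = 14.06
Terminal payoffs (K − S): max(-20.56, 0) = 0, max(-0.3125, 0) = 0, max(10.94, 0) = 10.94
Node u (S = 33.75): continuation = 1/1.04·[0.4833·0.0000 + 0.5167·0.0000] = 0.0000; exercise value = 0.0000 ≤ continuation, so V_u = 0.0000
Node d (S = 18.75): continuation = 1/1.04·[0.4833·0.0000 + 0.5167·10.9375] = 5.4337; exercise value = 6.2500 > continuation, so V_d = 6.2500 (exercise)
Node 0 (S = 25): continuation = 1/1.04·[0.4833·0.0000 + 0.5167·6.2500] = 3.1050; exercise value = 0.0000 ≤ continuation, so V_0 = 3.1050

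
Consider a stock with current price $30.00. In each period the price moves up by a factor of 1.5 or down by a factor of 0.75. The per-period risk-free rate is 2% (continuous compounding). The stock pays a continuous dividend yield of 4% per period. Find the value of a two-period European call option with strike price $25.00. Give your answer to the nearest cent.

$7.42

Per-period risk-free factor R = e^0.02 = 1.0202; dividend-adjusted growth = e^(0.02−0.04) = 0.9802.
Risk-neutral probability p = (0.9802 − 0.75)/(1.5 − 0.75) = 0.2302/0.7500 = 0.3069
Terminal stock prices: S_uu = 67.5, S_ud = 33.75, S_dd = 16.88
Terminal payoffs (S − K): max(42.5, 0) = 42.5, max(8.75, 0) = 8.75, max(-8.125, 0) = 0
Node u (S = 45): V_u = e^(−0.02)·[0.3069·42.5000 + 0.6931·8.7500] = 18.7306
Node d (S = 22.5): V_d = e^(−0.02)·[0.3069·8.7500 + 0.6931·0.0000] = 2.6325
Node 0 (S = 30): V_0 = e^(−0.02)·[0.3069·18.7306 + 0.6931·2.6325] = 7.4235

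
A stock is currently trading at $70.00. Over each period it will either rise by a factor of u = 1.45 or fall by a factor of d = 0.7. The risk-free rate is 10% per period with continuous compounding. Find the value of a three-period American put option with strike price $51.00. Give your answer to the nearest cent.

Risk-neutral probability p = (e^0.1 − 0.7)/(1.45 − 0.7) = 0.4052/0.7500 = 0.5402
Terminal stock prices: S_uuu = 213.4, S_uud = 103, S_udd = 49.73, S_ddd = 24.01
Terminal payoffs (K − S): max(-162.4, 0) = 0, max(-52.02, 0) = 0, max(1.265, 0) = 1.265, max(26.99, 0) = 26.99
Node uu (S = 147.2): continuation = e^(−0.1)·[0.5402·0.0000 + 0.4598·0.0000] = 0.0000; exercise value = 0.0000 ≤ continuation, so V_uu = 0.0000
Node ud (S = 71.05): continuation = e^(−0.1)·[0.5402·0.0000 + 0.4598·1.2650] = 0.5263; exercise value = 0.0000 ≤ continuation, so V_ud = 0.5263
Node dd (S = 34.3): continuation = e^(−0.1)·[0.5402·1.2650 + 0.4598·26.9900] = 11.8467; exercise value = 16.7000 > continuation, so V_dd = 16.7000 (exercise)
Node u (S = 101.5): continuation = e^(−0.1)·[0.5402·0.0000 + 0.4598·0.5263] = 0.2189; exercise value = 0.0000 ≤ continuation, so V_u = 0.2189
Node d (S = 49): continuation = e^(−0.1)·[0.5402·0.5263 + 0.4598·16.7000] = 7.2048; exercise value = 2.0000 ≤ continuation, so V_d = 7.2048
Node 0 (S = 70): continuation = e^(−0.1)·[0.5402·0.2189 + 0.4598·7.2048] = 3.1043; exercise value = 0.0000 ≤ continuation, so V_0 = 3.1043

$3.10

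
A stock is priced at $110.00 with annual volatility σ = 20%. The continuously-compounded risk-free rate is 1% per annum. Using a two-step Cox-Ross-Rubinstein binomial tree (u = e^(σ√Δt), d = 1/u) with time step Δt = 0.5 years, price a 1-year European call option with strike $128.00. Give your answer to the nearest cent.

CRR parameters: u = e^(σ√Δt) = e^(0.2·√0.5) = 1.1519, d = 1/u = 0.8681
Per-period rate: rΔt = 0.01·0.5 = 0.005, so R = e^0.005 = 1.0050
Risk-neutral probability p = (e^0.005 − 0.8681)/(1.1519 − 0.8681) = 0.1369/0.2838 = 0.4824
Terminal stock prices: S_uu = 146, S_ud = 110, S_dd = 82.9
Terminal payoffs (S − K): max(17.96, 0) = 17.96, max(-18, 0) = 0, max(-45.1, 0) = 0
Node u (S = 126.7): V_u = e^(−0.005)·[0.4824·17.9586 + 0.5176·0.0000] = 8.6194
Node d (S = 95.49): V_d = e^(−0.005)·[0.4824·0.0000 + 0.5176·0.0000] = 0.0000
Node 0 (S = 110): V_0 = e^(−0.005)·[0.4824·8.6194 + 0.5176·0.0000] = 4.1370

$4.14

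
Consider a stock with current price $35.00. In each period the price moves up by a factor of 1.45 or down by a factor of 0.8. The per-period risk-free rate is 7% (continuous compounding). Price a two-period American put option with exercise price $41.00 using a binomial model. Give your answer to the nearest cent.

Risk-neutral probability p = (e^0.07 − 0.8)/(1.45 − 0.8) = 0.2725/0.6500 = 0.4192
Terminal stock prices: S_uu = 73.59, S_ud = 40.6, S_dd = 22.4
Terminal payoffs (K − S): max(-32.59, 0) = 0, max(0.4, 0) = 0.4, max(18.6, 0) = 18.6
Node u (S = 50.75): continuation = e^(−0.07)·[0.4192·0.0000 + 0.5808·0.4000] = 0.2166; exercise value = 0.0000 ≤ continuation, so V_u = 0.2166
Node d (S = 28): continuation = e^(−0.07)·[0.4192·0.4000 + 0.5808·18.6000] = 10.2281; exercise value = 13.0000 > continuation, so V_d = 13.0000 (exercise)
Node 0 (S = 35): continuation = e^(−0.07)·[0.4192·0.2166 + 0.5808·13.0000] = 7.1241; exercise value = 6.0000 ≤ continuation, so V_0 = 7.1241

$7.12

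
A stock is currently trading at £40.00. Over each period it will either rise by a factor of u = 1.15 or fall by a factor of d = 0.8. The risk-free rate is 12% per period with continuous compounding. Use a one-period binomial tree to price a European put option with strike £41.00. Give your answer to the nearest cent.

£0.51

Risk-neutral probability p = (e^0.12 − 0.8)/(1.15 − 0.8) = 0.3275/0.3500 = 0.9357
Terminal stock prices: S_u = 46, S_d = 32
Terminal payoffs (K − S): max(-5, 0) = 0, max(9, 0) = 9
Node 0 (S = 40): V_0 = e^(−0.12)·[0.9357·0.0000 + 0.0643·9.0000] = 0.5132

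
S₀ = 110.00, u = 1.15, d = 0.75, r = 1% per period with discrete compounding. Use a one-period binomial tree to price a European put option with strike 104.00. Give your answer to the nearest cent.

7.45

Risk-neutral probability p = (1 + 0.01 − 0.75)/(1.15 − 0.75) = 0.2600/0.4000 = 0.6500
Terminal stock prices: S_u = 126.5, S_d = 82.5
Terminal payoffs (K − S): max(-22.5, 0) = 0, max(21.5, 0) = 21.5
Node 0 (S = 110): V_0 = 1/1.01·[0.6500·0.0000 + 0.3500·21.5000] = 7.4505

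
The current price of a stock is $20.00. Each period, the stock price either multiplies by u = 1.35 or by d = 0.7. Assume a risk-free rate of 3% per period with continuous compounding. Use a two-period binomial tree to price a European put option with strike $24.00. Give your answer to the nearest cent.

Risk-neutral probability p = (e^0.03 − 0.7)/(1.35 − 0.7) = 0.3305/0.6500 = 0.5084
Terminal stock prices: S_uu = 36.45, S_ud = 18.9, S_dd = 9.8
Terminal payoffs (K − S): max(-12.45, 0) = 0, max(5.1, 0) = 5.1, max(14.2, 0) = 14.2
Node u (S = 27): V_u = e^(−0.03)·[0.5084·0.0000 + 0.4916·5.1000] = 2.4331
Node d (S = 14): V_d = e^(−0.03)·[0.5084·5.1000 + 0.4916·14.2000] = 9.2907
Node 0 (S = 20): V_0 = e^(−0.03)·[0.5084·2.4331 + 0.4916·9.2907] = 5.6328

$5.63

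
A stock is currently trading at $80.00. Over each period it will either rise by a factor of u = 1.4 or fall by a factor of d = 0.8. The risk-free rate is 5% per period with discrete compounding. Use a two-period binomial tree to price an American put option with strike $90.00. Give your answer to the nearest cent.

$14.53

Risk-neutral probability p = (1 + 0.05 − 0.8)/(1.4 − 0.8) = 0.2500/0.6000 = 0.4167
Terminal stock prices: S_uu = 156.8, S_ud = 89.6, S_dd = 51.2
Terminal payoffs (K − S): max(-66.8, 0) = 0, max(0.4, 0) = 0.4, max(38.8, 0) = 38.8
Node u (S = 112): continuation = 1/1.05·[0.4167·0.0000 + 0.5833·0.4000] = 0.2222; exercise value = 0.0000 ≤ continuation, so V_u = 0.2222
Node d (S = 64): continuation = 1/1.05·[0.4167·0.4000 + 0.5833·38.8000] = 21.7143; exercise value = 26.0000 > continuation, so V_d = 26.0000 (exercise)
Node 0 (S = 80): continuation = 1/1.05·[0.4167·0.2222 + 0.5833·26.0000] = 14.5326; exercise value = 10.0000 ≤ continuation, so V_0 = 14.5326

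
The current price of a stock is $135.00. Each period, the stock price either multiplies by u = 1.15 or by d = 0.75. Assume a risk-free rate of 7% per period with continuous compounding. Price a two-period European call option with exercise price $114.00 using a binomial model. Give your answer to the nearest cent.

Risk-neutral probability p = (e^0.07 − 0.75)/(1.15 − 0.75) = 0.3225/0.4000 = 0.8063
Terminal stock prices: S_uu = 178.5, S_ud = 116.4, S_dd = 75.94
Terminal payoffs (S − K): max(64.54, 0) = 64.54, max(2.438, 0) = 2.438, max(-38.06, 0) = 0
Node u (S = 155.2): V_u = e^(−0.07)·[0.8063·64.5375 + 0.1937·2.4375] = 48.9571
Node d (S = 101.2): V_d = e^(−0.07)·[0.8063·2.4375 + 0.1937·0.0000] = 1.8324
Node 0 (S = 135): V_0 = e^(−0.07)·[0.8063·48.9571 + 0.1937·1.8324] = 37.1351

$37.14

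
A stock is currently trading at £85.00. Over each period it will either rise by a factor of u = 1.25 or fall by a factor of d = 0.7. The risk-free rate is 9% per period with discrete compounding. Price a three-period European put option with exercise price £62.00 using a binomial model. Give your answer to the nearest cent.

Risk-neutral probability p = (1 + 0.09 − 0.7)/(1.25 − 0.7) = 0.3900/0.5500 = 0.7091
Terminal stock prices: S_uuu = 166, S_uud = 92.97, S_udd = 52.06, S_ddd = 29.15
Terminal payoffs (K − S): max(-104, 0) = 0, max(-30.97, 0) = 0, max(9.938, 0) = 9.938, max(32.85, 0) = 32.85
Node uu (S = 132.8): V_uu = 1/1.09·[0.7091·0.0000 + 0.2909·0.0000] = 0.0000
Node ud (S = 74.38): V_ud = 1/1.09·[0.7091·0.0000 + 0.2909·9.9375] = 2.6522
Node dd (S = 41.65): V_dd = 1/1.09·[0.7091·9.9375 + 0.2909·32.8450] = 15.2307
Node u (S = 106.2): V_u = 1/1.09·[0.7091·0.0000 + 0.2909·2.6522] = 0.7078
Node d (S = 59.5): V_d = 1/1.09·[0.7091·2.6522 + 0.2909·15.2307] = 5.7903
Node 0 (S = 85): V_0 = 1/1.09·[0.7091·0.7078 + 0.2909·5.7903] = 2.0058

£2.01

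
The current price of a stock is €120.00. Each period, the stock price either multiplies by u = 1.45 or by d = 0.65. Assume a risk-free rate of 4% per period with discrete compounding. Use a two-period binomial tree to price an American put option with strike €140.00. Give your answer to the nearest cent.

€36.77

Risk-neutral probability p = (1 + 0.04 − 0.65)/(1.45 − 0.65) = 0.3900/0.8000 = 0.4875
Terminal stock prices: S_uu = 252.3, S_ud = 113.1, S_dd = 50.7
Terminal payoffs (K − S): max(-112.3, 0) = 0, max(26.9, 0) = 26.9, max(89.3, 0) = 89.3
Node u (S = 174): continuation = 1/1.04·[0.4875·0.0000 + 0.5125·26.9000] = 13.2560; exercise value = 0.0000 ≤ continuation, so V_u = 13.2560
Node d (S = 78): continuation = 1/1.04·[0.4875·26.9000 + 0.5125·89.3000] = 56.6154; exercise value = 62.0000 > continuation, so V_d = 62.0000 (exercise)
Node 0 (S = 120): continuation = 1/1.04·[0.4875·13.2560 + 0.5125·62.0000] = 36.7666; exercise value = 20.0000 ≤ continuation, so V_0 = 36.7666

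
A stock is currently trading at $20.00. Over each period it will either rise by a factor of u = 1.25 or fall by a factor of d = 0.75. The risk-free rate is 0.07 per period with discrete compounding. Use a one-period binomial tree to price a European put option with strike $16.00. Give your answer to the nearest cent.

Risk-neutral probability p = (1 + 0.07 − 0.75)/(1.25 − 0.75) = 0.3200/0.5000 = 0.6400
Terminal stock prices: S_u = 25, S_d = 15
Terminal payoffs (K − S): max(-9, 0) = 0, max(1, 0) = 1
Node 0 (S = 20): V_0 = 1/1.07·[0.6400·0.0000 + 0.3600·1.0000] = 0.3364

$0.34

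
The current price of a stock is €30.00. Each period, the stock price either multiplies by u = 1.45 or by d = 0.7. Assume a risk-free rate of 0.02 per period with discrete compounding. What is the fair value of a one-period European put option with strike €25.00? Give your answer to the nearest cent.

Risk-neutral probability p = (1 + 0.02 − 0.7)/(1.45 − 0.7) = 0.3200/0.7500 = 0.4267
Terminal stock prices: S_u = 43.5, S_d = 21
Terminal payoffs (K − S): max(-18.5, 0) = 0, max(4, 0) = 4
Node 0 (S = 30): V_0 = 1/1.02·[0.4267·0.0000 + 0.5733·4.0000] = 2.2484

€2.25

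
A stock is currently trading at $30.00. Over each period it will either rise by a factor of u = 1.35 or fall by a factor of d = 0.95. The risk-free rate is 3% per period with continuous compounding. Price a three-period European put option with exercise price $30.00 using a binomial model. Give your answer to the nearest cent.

$1.99

Risk-neutral probability p = (e^0.03 − 0.95)/(1.35 − 0.95) = 0.0805/0.4000 = 0.2011
Terminal stock prices: S_uuu = 73.81, S_uud = 51.94, S_udd = 36.55, S_ddd = 25.72
Terminal payoffs (K − S): max(-43.81, 0) = 0, max(-21.94, 0) = 0, max(-6.551, 0) = 0, max(4.279, 0) = 4.279
Node uu (S = 54.68): V_uu = e^(−0.03)·[0.2011·0.0000 + 0.7989·0.0000] = 0.0000
Node ud (S = 38.48): V_ud = e^(−0.03)·[0.2011·0.0000 + 0.7989·0.0000] = 0.0000
Node dd (S = 27.07): V_dd = e^(−0.03)·[0.2011·0.0000 + 0.7989·4.2788] = 3.3171
Node u (S = 40.5): V_u = e^(−0.03)·[0.2011·0.0000 + 0.7989·0.0000] = 0.0000
Node d (S = 28.5): V_d = e^(−0.03)·[0.2011·0.0000 + 0.7989·3.3171] = 2.5716
Node 0 (S = 30): V_0 = e^(−0.03)·[0.2011·0.0000 + 0.7989·2.5716] = 1.9936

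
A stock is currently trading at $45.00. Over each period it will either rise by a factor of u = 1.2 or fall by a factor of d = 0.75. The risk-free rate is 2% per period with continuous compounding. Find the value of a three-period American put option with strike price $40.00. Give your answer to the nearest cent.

$3.99

Risk-neutral probability p = (e^0.02 − 0.75)/(1.2 − 0.75) = 0.2702/0.4500 = 0.6004
Terminal stock prices: S_uuu = 77.76, S_uud = 48.6, S_udd = 30.38, S_ddd = 18.98
Terminal payoffs (K − S): max(-37.76, 0) = 0, max(-8.6, 0) = 0, max(9.625, 0) = 9.625, max(21.02, 0) = 21.02
Node uu (S = 64.8): continuation = e^(−0.02)·[0.6004·0.0000 + 0.3996·0.0000] = 0.0000; exercise value = 0.0000 ≤ continuation, so V_uu = 0.0000
Node ud (S = 40.5): continuation = e^(−0.02)·[0.6004·0.0000 + 0.3996·9.6250] = 3.7695; exercise value = 0.0000 ≤ continuation, so V_ud = 3.7695
Node dd (S = 25.31): continuation = e^(−0.02)·[0.6004·9.6250 + 0.3996·21.0156] = 13.8954; exercise value = 14.6875 > continuation, so V_dd = 14.6875 (exercise)
Node u (S = 54): continuation = e^(−0.02)·[0.6004·0.0000 + 0.3996·3.7695] = 1.4763; exercise value = 0.0000 ≤ continuation, so V_u = 1.4763
Node d (S = 33.75): continuation = e^(−0.02)·[0.6004·3.7695 + 0.3996·14.6875] = 7.9708; exercise value = 6.2500 ≤ continuation, so V_d = 7.9708
Node 0 (S = 45): continuation = e^(−0.02)·[0.6004·1.4763 + 0.3996·7.9708] = 3.9906; exercise value = 0.0000 ≤ continuation, so V_0 = 3.9906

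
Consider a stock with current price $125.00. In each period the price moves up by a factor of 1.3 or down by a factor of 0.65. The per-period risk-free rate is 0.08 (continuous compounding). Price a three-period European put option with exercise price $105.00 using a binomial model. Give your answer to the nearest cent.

$8.42

Risk-neutral probability p = (e^0.08 − 0.65)/(1.3 − 0.65) = 0.4333/0.6500 = 0.6666
Terminal stock prices: S_uuu = 274.6, S_uud = 137.3, S_udd = 68.66, S_ddd = 34.33
Terminal payoffs (K − S): max(-169.6, 0) = 0, max(-32.31, 0) = 0, max(36.34, 0) = 36.34, max(70.67, 0) = 70.67
Node uu (S = 211.3): V_uu = e^(−0.08)·[0.6666·0.0000 + 0.3334·0.0000] = 0.0000
Node ud (S = 105.6): V_ud = e^(−0.08)·[0.6666·0.0000 + 0.3334·36.3438] = 11.1856
Node dd (S = 52.81): V_dd = e^(−0.08)·[0.6666·36.3438 + 0.3334·70.6719] = 44.1147
Node u (S = 162.5): V_u = e^(−0.08)·[0.6666·0.0000 + 0.3334·11.1856] = 3.4426
Node d (S = 81.25): V_d = e^(−0.08)·[0.6666·11.1856 + 0.3334·44.1147] = 20.4602
Node 0 (S = 125): V_0 = e^(−0.08)·[0.6666·3.4426 + 0.3334·20.4602] = 8.4154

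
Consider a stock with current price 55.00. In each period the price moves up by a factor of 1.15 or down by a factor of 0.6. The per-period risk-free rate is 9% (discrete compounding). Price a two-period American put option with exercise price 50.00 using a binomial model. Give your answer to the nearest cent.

2.69

Risk-neutral probability p = (1 + 0.09 − 0.6)/(1.15 − 0.6) = 0.4900/0.5500 = 0.8909
Terminal stock prices: S_uu = 72.74, S_ud = 37.95, S_dd = 19.8
Terminal payoffs (K − S): max(-22.74, 0) = 0, max(12.05, 0) = 12.05, max(30.2, 0) = 30.2
Node u (S = 63.25): continuation = 1/1.09·[0.8909·0.0000 + 0.1091·12.0500] = 1.2060; exercise value = 0.0000 ≤ continuation, so V_u = 1.2060
Node d (S = 33): continuation = 1/1.09·[0.8909·12.0500 + 0.1091·30.2000] = 12.8716; exercise value = 17.0000 > continuation, so V_d = 17.0000 (exercise)
Node 0 (S = 55): continuation = 1/1.09·[0.8909·1.2060 + 0.1091·17.0000] = 2.6871; exercise value = 0.0000 ≤ continuation, so V_0 = 2.6871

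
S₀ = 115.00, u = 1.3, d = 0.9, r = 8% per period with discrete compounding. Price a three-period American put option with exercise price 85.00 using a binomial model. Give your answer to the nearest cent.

Risk-neutral probability p = (1 + 0.08 − 0.9)/(1.3 − 0.9) = 0.1800/0.4000 = 0.4500
Terminal stock prices: S_uuu = 252.7, S_uud = 174.9, S_udd = 121.1, S_ddd = 83.84
Terminal payoffs (K − S): max(-167.7, 0) = 0, max(-89.92, 0) = 0, max(-36.1, 0) = 0, max(1.165, 0) = 1.165
Node uu (S = 194.4): continuation = 1/1.08·[0.4500·0.0000 + 0.5500·0.0000] = 0.0000; exercise value = 0.0000 ≤ continuation, so V_uu = 0.0000
Node ud (S = 134.6): continuation = 1/1.08·[0.4500·0.0000 + 0.5500·0.0000] = 0.0000; exercise value = 0.0000 ≤ continuation, so V_ud = 0.0000
Node dd (S = 93.15): continuation = 1/1.08·[0.4500·0.0000 + 0.5500·1.1650] = 0.5933; exercise value = 0.0000 ≤ continuation, so V_dd = 0.5933
Node u (S = 149.5): continuation = 1/1.08·[0.4500·0.0000 + 0.5500·0.0000] = 0.0000; exercise value = 0.0000 ≤ continuation, so V_u = 0.0000
Node d (S = 103.5): continuation = 1/1.08·[0.4500·0.0000 + 0.5500·0.5933] = 0.3021; exercise value = 0.0000 ≤ continuation, so V_d = 0.3021
Node 0 (S = 115): continuation = 1/1.08·[0.4500·0.0000 + 0.5500·0.3021] = 0.1539; exercise value = 0.0000 ≤ continuation, so V_0 = 0.1539

0.15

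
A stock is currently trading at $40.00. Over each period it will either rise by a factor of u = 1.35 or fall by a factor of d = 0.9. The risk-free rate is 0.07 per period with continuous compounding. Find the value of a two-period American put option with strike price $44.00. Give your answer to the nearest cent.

$4.60

Risk-neutral probability p = (e^0.07 − 0.9)/(1.35 − 0.9) = 0.1725/0.4500 = 0.3834
Terminal stock prices: S_uu = 72.9, S_ud = 48.6, S_dd = 32.4
Terminal payoffs (K − S): max(-28.9, 0) = 0, max(-4.6, 0) = 0, max(11.6, 0) = 11.6
Node u (S = 54): continuation = e^(−0.07)·[0.3834·0.0000 + 0.6166·0.0000] = 0.0000; exercise value = 0.0000 ≤ continuation, so V_u = 0.0000
Node d (S = 36): continuation = e^(−0.07)·[0.3834·0.0000 + 0.6166·11.6000] = 6.6695; exercise value = 8.0000 > continuation, so V_d = 8.0000 (exercise)
Node 0 (S = 40): continuation = e^(−0.07)·[0.3834·0.0000 + 0.6166·8.0000] = 4.5997; exercise value = 4.0000 ≤ continuation, so V_0 = 4.5997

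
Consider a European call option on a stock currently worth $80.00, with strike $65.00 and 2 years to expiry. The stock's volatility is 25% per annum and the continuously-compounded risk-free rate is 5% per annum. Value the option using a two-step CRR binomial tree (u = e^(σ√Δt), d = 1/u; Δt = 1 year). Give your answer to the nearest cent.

$24.35

CRR parameters: u = e^(σ√Δt) = e^(0.25·√1) = 1.2840, d = 1/u = 0.7788
Per-period rate: rΔt = 0.05·1 = 0.05, so R = e^0.05 = 1.0513
Risk-neutral probability p = (e^0.05 − 0.7788)/(1.2840 − 0.7788) = 0.2725/0.5052 = 0.5393
Terminal stock prices: S_uu = 131.9, S_ud = 80, S_dd = 48.52
Terminal payoffs (S − K): max(66.9, 0) = 66.9, max(15, 0) = 15, max(-16.48, 0) = 0
Node u (S = 102.7): V_u = e^(−0.05)·[0.5393·66.8977 + 0.4607·15.0000] = 40.8921
Node d (S = 62.3): V_d = e^(−0.05)·[0.5393·15.0000 + 0.4607·0.0000] = 7.6950
Node 0 (S = 80): V_0 = e^(−0.05)·[0.5393·40.8921 + 0.4607·7.6950] = 24.3500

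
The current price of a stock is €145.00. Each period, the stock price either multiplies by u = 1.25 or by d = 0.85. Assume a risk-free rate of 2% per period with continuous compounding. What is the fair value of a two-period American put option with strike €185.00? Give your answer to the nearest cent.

€42.04

Risk-neutral probability p = (e^0.02 − 0.85)/(1.25 − 0.85) = 0.1702/0.4000 = 0.4255
Terminal stock prices: S_uu = 226.6, S_ud = 154.1, S_dd = 104.8
Terminal payoffs (K − S): max(-41.56, 0) = 0, max(30.94, 0) = 30.94, max(80.24, 0) = 80.24
Node u (S = 181.2): continuation = e^(−0.02)·[0.4255·0.0000 + 0.5745·30.9375] = 17.4216; exercise value = 3.7500 ≤ continuation, so V_u = 17.4216
Node d (S = 123.2): continuation = e^(−0.02)·[0.4255·30.9375 + 0.5745·80.2375] = 58.0868; exercise value = 61.7500 > continuation, so V_d = 61.7500 (exercise)
Node 0 (S = 145): continuation = e^(−0.02)·[0.4255·17.4216 + 0.5745·61.7500] = 42.0389; exercise value = 40.0000 ≤ continuation, so V_0 = 42.0389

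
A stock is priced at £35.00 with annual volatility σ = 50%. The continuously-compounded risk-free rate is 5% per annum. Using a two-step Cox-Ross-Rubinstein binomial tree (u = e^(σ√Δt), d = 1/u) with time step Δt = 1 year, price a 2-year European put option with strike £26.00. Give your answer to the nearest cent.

CRR parameters: u = e^(σ√Δt) = e^(0.5·√1) = 1.6487, d = 1/u = 0.6065
Per-period rate: rΔt = 0.05·1 = 0.05, so R = e^0.05 = 1.0513
Risk-neutral probability p = (e^0.05 − 0.6065)/(1.6487 − 0.6065) = 0.4447/1.0422 = 0.4267
Terminal stock prices: S_uu = 95.14, S_ud = 35, S_dd = 12.88
Terminal payoffs (K − S): max(-69.14, 0) = 0, max(-9, 0) = 0, max(13.12, 0) = 13.12
Node u (S = 57.71): V_u = e^(−0.05)·[0.4267·0.0000 + 0.5733·0.0000] = 0.0000
Node d (S = 21.23): V_d = e^(−0.05)·[0.4267·0.0000 + 0.5733·13.1242] = 7.1567
Node 0 (S = 35): V_0 = e^(−0.05)·[0.4267·0.0000 + 0.5733·7.1567] = 3.9026

£3.90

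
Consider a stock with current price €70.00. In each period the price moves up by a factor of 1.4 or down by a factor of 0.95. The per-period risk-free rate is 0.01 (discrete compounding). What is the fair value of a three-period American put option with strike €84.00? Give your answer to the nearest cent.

€15.33

Risk-neutral probability p = (1 + 0.01 − 0.95)/(1.4 − 0.95) = 0.0600/0.4500 = 0.1333
Terminal stock prices: S_uuu = 192.1, S_uud = 130.3, S_udd = 88.44, S_ddd = 60.02
Terminal payoffs (K − S): max(-108.1, 0) = 0, max(-46.34, 0) = 0, max(-4.445, 0) = 0, max(23.98, 0) = 23.98
Node uu (S = 137.2): continuation = 1/1.01·[0.1333·0.0000 + 0.8667·0.0000] = 0.0000; exercise value = 0.0000 ≤ continuation, so V_uu = 0.0000
Node ud (S = 93.1): continuation = 1/1.01·[0.1333·0.0000 + 0.8667·0.0000] = 0.0000; exercise value = 0.0000 ≤ continuation, so V_ud = 0.0000
Node dd (S = 63.17): continuation = 1/1.01·[0.1333·0.0000 + 0.8667·23.9838] = 20.5801; exercise value = 20.8250 > continuation, so V_dd = 20.8250 (exercise)
Node u (S = 98): continuation = 1/1.01·[0.1333·0.0000 + 0.8667·0.0000] = 0.0000; exercise value = 0.0000 ≤ continuation, so V_u = 0.0000
Node d (S = 66.5): continuation = 1/1.01·[0.1333·0.0000 + 0.8667·20.8250] = 17.8696; exercise value = 17.5000 ≤ continuation, so V_d = 17.8696
Node 0 (S = 70): continuation = 1/1.01·[0.1333·0.0000 + 0.8667·17.8696] = 15.3337; exercise value = 14.0000 ≤ continuation, so V_0 = 15.3337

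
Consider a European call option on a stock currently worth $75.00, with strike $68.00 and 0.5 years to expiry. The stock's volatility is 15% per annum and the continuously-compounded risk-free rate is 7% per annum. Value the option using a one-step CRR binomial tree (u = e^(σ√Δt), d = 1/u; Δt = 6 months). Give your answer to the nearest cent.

$9.53

CRR parameters: u = e^(σ√Δt) = e^(0.15·√0.5) = 1.1119, d = 1/u = 0.8994
Per-period rate: rΔt = 0.07·0.5 = 0.035, so R = e^0.035 = 1.0356
Risk-neutral probability p = (e^0.035 − 0.8994)/(1.1119 − 0.8994) = 0.1363/0.2125 = 0.6411
Terminal stock prices: S_u = 83.39, S_d = 67.45
Terminal payoffs (S − K): max(15.39, 0) = 15.39, max(-0.5476, 0) = 0
Node 0 (S = 75): V_0 = e^(−0.035)·[0.6411·15.3921 + 0.3589·0.0000] = 9.5286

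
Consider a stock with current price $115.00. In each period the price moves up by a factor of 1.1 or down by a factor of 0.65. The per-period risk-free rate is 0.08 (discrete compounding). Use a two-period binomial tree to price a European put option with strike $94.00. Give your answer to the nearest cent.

$0.93

Risk-neutral probability p = (1 + 0.08 − 0.65)/(1.1 − 0.65) = 0.4300/0.4500 = 0.9556
Terminal stock prices: S_uu = 139.2, S_ud = 82.23, S_dd = 48.59
Terminal payoffs (K − S): max(-45.15, 0) = 0, max(11.77, 0) = 11.77, max(45.41, 0) = 45.41
Node u (S = 126.5): V_u = 1/1.08·[0.9556·0.0000 + 0.0444·11.7750] = 0.4846
Node d (S = 74.75): V_d = 1/1.08·[0.9556·11.7750 + 0.0444·45.4125] = 12.2870
Node 0 (S = 115): V_0 = 1/1.08·[0.9556·0.4846 + 0.0444·12.2870] = 0.9344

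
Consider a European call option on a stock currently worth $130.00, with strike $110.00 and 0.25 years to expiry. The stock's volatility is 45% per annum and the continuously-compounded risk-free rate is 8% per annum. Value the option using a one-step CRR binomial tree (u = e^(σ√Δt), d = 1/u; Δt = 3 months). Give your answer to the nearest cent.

CRR parameters: u = e^(σ√Δt) = e^(0.45·√0.25) = 1.2523, d = 1/u = 0.7985
Per-period rate: rΔt = 0.08·0.25 = 0.02, so R = e^0.02 = 1.0202
Risk-neutral probability p = (e^0.02 − 0.7985)/(1.2523 − 0.7985) = 0.2217/0.4538 = 0.4885
Terminal stock prices: S_u = 162.8, S_d = 103.8
Terminal payoffs (S − K): max(52.8, 0) = 52.8, max(-6.193, 0) = 0
Node 0 (S = 130): V_0 = e^(−0.02)·[0.4885·52.8020 + 0.5115·0.0000] = 25.2831

$25.28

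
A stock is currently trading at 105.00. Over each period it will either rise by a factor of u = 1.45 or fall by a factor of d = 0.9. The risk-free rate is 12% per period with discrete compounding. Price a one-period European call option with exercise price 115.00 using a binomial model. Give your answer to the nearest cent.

Risk-neutral probability p = (1 + 0.12 − 0.9)/(1.45 − 0.9) = 0.2200/0.5500 = 0.4000
Terminal stock prices: S_u = 152.2, S_d = 94.5
Terminal payoffs (S − K): max(37.25, 0) = 37.25, max(-20.5, 0) = 0
Node 0 (S = 105): V_0 = 1/1.12·[0.4000·37.2500 + 0.6000·0.0000] = 13.3036

13.30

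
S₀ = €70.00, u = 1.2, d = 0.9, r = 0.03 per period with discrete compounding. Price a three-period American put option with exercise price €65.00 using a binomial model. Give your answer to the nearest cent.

Risk-neutral probability p = (1 + 0.03 − 0.9)/(1.2 − 0.9) = 0.1300/0.3000 = 0.4333
Terminal stock prices: S_uuu = 121, S_uud = 90.72, S_udd = 68.04, S_ddd = 51.03
Terminal payoffs (K − S): max(-55.96, 0) = 0, max(-25.72, 0) = 0, max(-3.04, 0) = 0, max(13.97, 0) = 13.97
Node uu (S = 100.8): continuation = 1/1.03·[0.4333·0.0000 + 0.5667·0.0000] = 0.0000; exercise value = 0.0000 ≤ continuation, so V_uu = 0.0000
Node ud (S = 75.6): continuation = 1/1.03·[0.4333·0.0000 + 0.5667·0.0000] = 0.0000; exercise value = 0.0000 ≤ continuation, so V_ud = 0.0000
Node dd (S = 56.7): continuation = 1/1.03·[0.4333·0.0000 + 0.5667·13.9700] = 7.6858; exercise value = 8.3000 > continuation, so V_dd = 8.3000 (exercise)
Node u (S = 84): continuation = 1/1.03·[0.4333·0.0000 + 0.5667·0.0000] = 0.0000; exercise value = 0.0000 ≤ continuation, so V_u = 0.0000
Node d (S = 63): continuation = 1/1.03·[0.4333·0.0000 + 0.5667·8.3000] = 4.5663; exercise value = 2.0000 ≤ continuation, so V_d = 4.5663
Node 0 (S = 70): continuation = 1/1.03·[0.4333·0.0000 + 0.5667·4.5663] = 2.5122; exercise value = 0.0000 ≤ continuation, so V_0 = 2.5122

€2.51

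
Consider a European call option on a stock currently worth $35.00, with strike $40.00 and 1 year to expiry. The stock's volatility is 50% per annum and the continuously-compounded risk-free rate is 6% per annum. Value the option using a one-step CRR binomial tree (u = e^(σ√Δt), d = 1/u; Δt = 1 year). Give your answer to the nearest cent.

$7.28

CRR parameters: u = e^(σ√Δt) = e^(0.5·√1) = 1.6487, d = 1/u = 0.6065
Per-period rate: rΔt = 0.06·1 = 0.06, so R = e^0.06 = 1.0618
Risk-neutral probability p = (e^0.06 − 0.6065)/(1.6487 − 0.6065) = 0.4553/1.0422 = 0.4369
Terminal stock prices: S_u = 57.71, S_d = 21.23
Terminal payoffs (S − K): max(17.71, 0) = 17.71, max(-18.77, 0) = 0
Node 0 (S = 35): V_0 = e^(−0.06)·[0.4369·17.7052 + 0.5631·0.0000] = 7.2845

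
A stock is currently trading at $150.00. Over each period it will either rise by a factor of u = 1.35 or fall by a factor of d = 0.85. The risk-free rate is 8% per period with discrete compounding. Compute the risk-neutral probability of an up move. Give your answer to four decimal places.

p = 0.4600

Risk-neutral probability p = (1 + 0.08 − 0.85)/(1.35 − 0.85) = 0.2300/0.5000 = 0.4600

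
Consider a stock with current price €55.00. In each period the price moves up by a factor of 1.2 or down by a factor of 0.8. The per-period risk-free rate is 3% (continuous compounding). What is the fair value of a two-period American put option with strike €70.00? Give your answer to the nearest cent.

Risk-neutral probability p = (e^0.03 − 0.8)/(1.2 − 0.8) = 0.2305/0.4000 = 0.5761
Terminal stock prices: S_uu = 79.2, S_ud = 52.8, S_dd = 35.2
Terminal payoffs (K − S): max(-9.2, 0) = 0, max(17.2, 0) = 17.2, max(34.8, 0) = 34.8
Node u (S = 66): continuation = e^(−0.03)·[0.5761·0.0000 + 0.4239·17.2000] = 7.0750; exercise value = 4.0000 ≤ continuation, so V_u = 7.0750
Node d (S = 44): continuation = e^(−0.03)·[0.5761·17.2000 + 0.4239·34.8000] = 23.9312; exercise value = 26.0000 > continuation, so V_d = 26.0000 (exercise)
Node 0 (S = 55): continuation = e^(−0.03)·[0.5761·7.0750 + 0.4239·26.0000] = 14.6504; exercise value = 15.0000 > continuation, so V_0 = 15.0000 (exercise)

€15.00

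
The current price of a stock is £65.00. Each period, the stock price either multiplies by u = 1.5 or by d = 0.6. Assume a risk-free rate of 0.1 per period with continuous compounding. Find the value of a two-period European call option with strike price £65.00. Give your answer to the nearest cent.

£20.96

Risk-neutral probability p = (e^0.1 − 0.6)/(1.5 − 0.6) = 0.5052/0.9000 = 0.5613
Terminal stock prices: S_uu = 146.2, S_ud = 58.5, S_dd = 23.4
Terminal payoffs (S − K): max(81.25, 0) = 81.25, max(-6.5, 0) = 0, max(-41.6, 0) = 0
Node u (S = 97.5): V_u = e^(−0.1)·[0.5613·81.2500 + 0.4387·0.0000] = 41.2658
Node d (S = 39): V_d = e^(−0.1)·[0.5613·0.0000 + 0.4387·0.0000] = 0.0000
Node 0 (S = 65): V_0 = e^(−0.1)·[0.5613·41.2658 + 0.4387·0.0000] = 20.9583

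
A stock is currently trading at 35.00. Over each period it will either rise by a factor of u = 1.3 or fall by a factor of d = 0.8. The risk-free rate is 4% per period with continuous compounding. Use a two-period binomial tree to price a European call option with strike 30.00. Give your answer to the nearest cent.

Risk-neutral probability p = (e^0.04 − 0.8)/(1.3 − 0.8) = 0.2408/0.5000 = 0.4816
Terminal stock prices: S_uu = 59.15, S_ud = 36.4, S_dd = 22.4
Terminal payoffs (S − K): max(29.15, 0) = 29.15, max(6.4, 0) = 6.4, max(-7.6, 0) = 0
Node u (S = 45.5): V_u = e^(−0.04)·[0.4816·29.1500 + 0.5184·6.4000] = 16.6763
Node d (S = 28): V_d = e^(−0.04)·[0.4816·6.4000 + 0.5184·0.0000] = 2.9615
Node 0 (S = 35): V_0 = e^(−0.04)·[0.4816·16.6763 + 0.5184·2.9615] = 9.1917

9.19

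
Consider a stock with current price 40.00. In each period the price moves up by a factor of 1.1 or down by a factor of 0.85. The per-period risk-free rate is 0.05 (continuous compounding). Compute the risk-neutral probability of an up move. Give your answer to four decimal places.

p = 0.8051

Risk-neutral probability p = (e^0.05 − 0.85)/(1.1 − 0.85) = 0.2013/0.2500 = 0.8051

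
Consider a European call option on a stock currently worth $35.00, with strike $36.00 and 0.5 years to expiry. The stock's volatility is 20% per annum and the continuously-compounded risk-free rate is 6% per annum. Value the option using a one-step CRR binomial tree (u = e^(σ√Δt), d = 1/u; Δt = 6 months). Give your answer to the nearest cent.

$2.40

CRR parameters: u = e^(σ√Δt) = e^(0.2·√0.5) = 1.1519, d = 1/u = 0.8681
Per-period rate: rΔt = 0.06·0.5 = 0.03, so R = e^0.03 = 1.0305
Risk-neutral probability p = (e^0.03 − 0.8681)/(1.1519 − 0.8681) = 0.1623/0.2838 = 0.5720
Terminal stock prices: S_u = 40.32, S_d = 30.38
Terminal payoffs (S − K): max(4.317, 0) = 4.317, max(-5.616, 0) = 0
Node 0 (S = 35): V_0 = e^(−0.03)·[0.5720·4.3168 + 0.4280·0.0000] = 2.3963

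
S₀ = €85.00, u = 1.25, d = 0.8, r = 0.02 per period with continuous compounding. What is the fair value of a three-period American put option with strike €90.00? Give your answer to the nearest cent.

Risk-neutral probability p = (e^0.02 − 0.8)/(1.25 − 0.8) = 0.2202/0.4500 = 0.4893
Terminal stock prices: S_uuu = 166, S_uud = 106.2, S_udd = 68, S_ddd = 43.52
Terminal payoffs (K − S): max(-76.02, 0) = 0, max(-16.25, 0) = 0, max(22, 0) = 22, max(46.48, 0) = 46.48
Node uu (S = 132.8): continuation = e^(−0.02)·[0.4893·0.0000 + 0.5107·0.0000] = 0.0000; exercise value = 0.0000 ≤ continuation, so V_uu = 0.0000
Node ud (S = 85): continuation = e^(−0.02)·[0.4893·0.0000 + 0.5107·22.0000] = 11.0121; exercise value = 5.0000 ≤ continuation, so V_ud = 11.0121
Node dd (S = 54.4): continuation = e^(−0.02)·[0.4893·22.0000 + 0.5107·46.4800] = 33.8179; exercise value = 35.6000 > continuation, so V_dd = 35.6000 (exercise)
Node u (S = 106.2): continuation = e^(−0.02)·[0.4893·0.0000 + 0.5107·11.0121] = 5.5121; exercise value = 0.0000 ≤ continuation, so V_u = 5.5121
Node d (S = 68): continuation = e^(−0.02)·[0.4893·11.0121 + 0.5107·35.6000] = 23.1016; exercise value = 22.0000 ≤ continuation, so V_d = 23.1016
Node 0 (S = 85): continuation = e^(−0.02)·[0.4893·5.5121 + 0.5107·23.1016] = 14.2074; exercise value = 5.0000 ≤ continuation, so V_0 = 14.2074

€14.21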